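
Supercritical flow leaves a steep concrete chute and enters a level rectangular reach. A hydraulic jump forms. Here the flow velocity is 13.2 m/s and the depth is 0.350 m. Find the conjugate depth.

y₂ = 3.36 m

Fr₁ = V₁/√(g·y₁) = 13.2/√(9.81×0.350) = 7.12.
Conjugate-depth relation: y₂/y₁ = ½[√(1 + 8Fr₁²) − 1] = ½[√407.0 − 1] = 9.59.
y₂ = 9.59 × 0.350 = 3.36 m.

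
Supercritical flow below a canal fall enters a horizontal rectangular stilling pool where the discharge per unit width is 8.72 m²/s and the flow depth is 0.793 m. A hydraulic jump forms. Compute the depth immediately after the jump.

V₁ = q/y₁ = 8.72/0.793 = 11.0 m/s. Fr₁ = V₁/√(g·y₁) = 11.0/√(9.81×0.793) = 3.94.
Bélanger equation: y₂/y₁ = ½[√(1 + 8Fr₁²) − 1] = ½[√125.3 − 1] = 5.10.
y₂ = 5.10 × 0.793 = 4.04 m.

y₂ = 4.04 m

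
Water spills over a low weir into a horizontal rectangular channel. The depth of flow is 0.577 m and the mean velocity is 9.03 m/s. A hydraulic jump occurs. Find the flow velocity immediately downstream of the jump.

V₂ = 1.85 m/s

Fr₁ = V₁/√(g·y₁) = 9.03/√(9.81×0.577) = 3.80.
Sequent-depth ratio: y₂/y₁ = ½[√(1 + 8Fr₁²) − 1] = ½[√116.2 − 1] = 4.89.
y₂ = 4.89 × 0.577 = 2.82 m.
q = V₁·y₁ = 9.03 × 0.577 = 5.21 m²/s.
V₂ = q/y₂ = 5.21/2.82 = 1.85 m/s.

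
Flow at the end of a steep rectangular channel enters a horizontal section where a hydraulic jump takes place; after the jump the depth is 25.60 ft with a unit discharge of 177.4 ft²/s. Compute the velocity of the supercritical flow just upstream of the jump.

V₁ = 65.75 ft/s

V₂ = q/y₂ = 177.4/25.60 = 6.930 ft/s; Fr₂ = V₂/√(g·y₂) = 0.2414.
Applying the sequent-depth relation in reverse, y₁/y₂ = ½[√(1 + 8Fr₂²) − 1] = ½[√1.4660 − 1] = 0.1054.
y₁ = 0.1054 × 25.60 = 2.698 ft.
V₁ = q/y₁ = 177.4/2.698 = 65.75 ft/s.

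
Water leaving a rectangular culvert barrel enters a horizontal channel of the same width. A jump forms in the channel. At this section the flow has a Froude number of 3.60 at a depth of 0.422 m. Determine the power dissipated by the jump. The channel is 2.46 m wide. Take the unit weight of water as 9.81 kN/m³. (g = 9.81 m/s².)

P = 80.6 kW

Fr₁ = 3.60 (given).
Conjugate-depth relation: y₂/y₁ = ½[√(1 + 8Fr₁²) − 1] = ½[√104.7 − 1] = 4.62.
y₂ = 4.62 × 0.422 = 1.95 m.
Head loss: ΔE = (y₂ − y₁)³/(4y₁y₂) = (1.95 − 0.422)³/(4×0.422×1.95) = 3.55/3.29 = 1.08 m.
V₁ = Fr₁·√(g·y₁) = 3.60×√(9.81×0.422) = 7.32 m/s; q = V₁·y₁ = 3.09 m²/s. Q = q·b = 3.09 × 2.46 = 7.60 m³/s. P = γ·Q·ΔE = 9.81 × 7.60 × 1.08 = 80.6 kW.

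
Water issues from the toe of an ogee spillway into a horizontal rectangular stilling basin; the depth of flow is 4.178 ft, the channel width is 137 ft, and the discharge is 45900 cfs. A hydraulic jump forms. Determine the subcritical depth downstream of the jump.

y₂ = 38.81 ft

q = Q/b = 45900/137 = 335.0 ft²/s; V₁ = q/y₁ = 80.19 ft/s. Fr₁ = V₁/√(g·y₁) = 6.914.
Bélanger equation: y₂/y₁ = ½[√(1 + 8Fr₁²) − 1] = ½[√383.40 − 1] = 9.290.
y₂ = 9.290 × 4.178 = 38.81 ft.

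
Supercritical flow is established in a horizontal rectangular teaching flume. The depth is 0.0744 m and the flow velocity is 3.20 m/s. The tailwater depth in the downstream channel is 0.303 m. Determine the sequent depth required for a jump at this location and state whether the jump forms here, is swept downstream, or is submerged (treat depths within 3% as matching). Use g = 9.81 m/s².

y₂ = 0.359 m; the jump is swept downstream

Fr₁ = V₁/√(g·y₁) = 3.20/√(9.81×0.0744) = 3.75.
By Bélanger, y₂/y₁ = ½[√(1 + 8Fr₁²) − 1] = ½[√113.2 − 1] = 4.82.
y₂ = 4.82 × 0.0744 = 0.359 m.
Tailwater y_tw = 0.303 m: y_tw < y₂, so the jump is swept downstream.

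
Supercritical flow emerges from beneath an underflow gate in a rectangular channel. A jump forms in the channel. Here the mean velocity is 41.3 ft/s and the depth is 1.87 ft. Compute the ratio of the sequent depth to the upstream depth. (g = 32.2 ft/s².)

y₂/y₁ = 7.04

Fr₁ = V₁/√(g·y₁) = 41.3/√(32.2×1.87) = 5.32.
By Bélanger, y₂/y₁ = ½[√(1 + 8Fr₁²) − 1] = ½[√227.6 − 1] = 7.04.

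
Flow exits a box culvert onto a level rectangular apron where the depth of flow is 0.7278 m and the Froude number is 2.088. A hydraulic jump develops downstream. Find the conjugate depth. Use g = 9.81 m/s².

Fr₁ = 2.088 (given).
From the momentum equation for a rectangular channel, y₂/y₁ = ½[√(1 + 8Fr₁²) − 1] = ½[√35.878 − 1] = 2.495.
y₂ = 2.495 × 0.7278 = 1.816 m.

y₂ = 1.816 m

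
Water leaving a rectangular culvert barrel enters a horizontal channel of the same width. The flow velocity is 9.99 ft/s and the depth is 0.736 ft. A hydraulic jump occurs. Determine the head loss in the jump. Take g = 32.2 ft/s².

Fr₁ = V₁/√(g·y₁) = 9.99/√(32.2×0.736) = 2.05.
From the momentum equation for a rectangular channel, y₂/y₁ = ½[√(1 + 8Fr₁²) − 1] = ½[√34.69 − 1] = 2.44.
y₂ = 2.44 × 0.736 = 1.80 ft.
q = V₁·y₁ = 9.99 × 0.736 = 7.35 ft²/s. V₂ = q/y₂ = 7.35/1.80 = 4.09 ft/s. E₁ = y₁ + V₁²/2g = 2.29 ft; E₂ = y₂ + V₂²/2g = 2.06 ft. ΔE = E₁ − E₂ = 0.227 ft.

ΔE = 0.227 ft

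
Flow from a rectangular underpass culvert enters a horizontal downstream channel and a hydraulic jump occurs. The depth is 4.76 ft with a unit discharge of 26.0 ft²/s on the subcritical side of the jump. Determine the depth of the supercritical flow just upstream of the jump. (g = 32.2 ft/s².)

y₁ = 1.43 ft

V₂ = q/y₂ = 26.0/4.76 = 5.46 ft/s; Fr₂ = V₂/√(g·y₂) = 0.441.
Applying the sequent-depth relation in reverse, y₁/y₂ = ½[√(1 + 8Fr₂²) − 1] = ½[√2.557 − 1] = 0.300.
y₁ = 0.300 × 4.76 = 1.43 ft.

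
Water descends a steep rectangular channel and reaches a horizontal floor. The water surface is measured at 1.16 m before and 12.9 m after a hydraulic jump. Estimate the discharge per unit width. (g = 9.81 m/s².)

For a rectangular channel the momentum equation gives q² = ½·g·y₁·y₂·(y₁ + y₂) = ½×9.81×1.16×12.9×14.1 = 1032.
q = √1032 = 32.1 m²/s.

q = 32.1 m²/s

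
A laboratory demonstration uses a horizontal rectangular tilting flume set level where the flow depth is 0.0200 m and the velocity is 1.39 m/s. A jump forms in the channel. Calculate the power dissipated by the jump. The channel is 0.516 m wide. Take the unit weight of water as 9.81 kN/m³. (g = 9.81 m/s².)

P = 0.00463 kW

Fr₁ = V₁/√(g·y₁) = 1.39/√(9.81×0.0200) = 3.14.
Conjugate-depth relation: y₂/y₁ = ½[√(1 + 8Fr₁²) − 1] = ½[√79.78 − 1] = 3.97.
y₂ = 3.97 × 0.0200 = 0.0793 m.
q = V₁·y₁ = 1.39 × 0.0200 = 0.0278 m²/s. V₂ = q/y₂ = 0.0278/0.0793 = 0.350 m/s. E₁ = y₁ + V₁²/2g = 0.118 m; E₂ = y₂ + V₂²/2g = 0.0856 m. ΔE = E₁ − E₂ = 0.0329 m.
Q = q·b = 0.0278 × 0.516 = 0.0143 m³/s. P = γ·Q·ΔE = 9.81 × 0.0143 × 0.0329 = 0.00463 kW.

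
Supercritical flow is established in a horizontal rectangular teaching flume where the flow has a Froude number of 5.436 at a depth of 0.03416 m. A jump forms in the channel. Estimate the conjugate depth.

Fr₁ = 5.436 (given).
From the momentum equation for a rectangular channel, y₂/y₁ = ½[√(1 + 8Fr₁²) − 1] = ½[√237.40 − 1] = 7.204.
y₂ = 7.204 × 0.03416 = 0.2461 m.

y₂ = 0.2461 m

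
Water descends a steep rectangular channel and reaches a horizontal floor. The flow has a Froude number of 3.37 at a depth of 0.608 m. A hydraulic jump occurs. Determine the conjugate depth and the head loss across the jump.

Fr₁ = 3.37 (given).
Conjugate-depth relation: y₂/y₁ = ½[√(1 + 8Fr₁²) − 1] = ½[√91.86 − 1] = 4.29.
y₂ = 4.29 × 0.608 = 2.61 m.
V₁ = Fr₁·√(g·y₁) = 3.37×√(9.81×0.608) = 8.23 m/s; q = V₁·y₁ = 5.00 m²/s. V₂ = q/y₂ = 5.00/2.61 = 1.92 m/s. E₁ = y₁ + V₁²/2g = 4.06 m; E₂ = y₂ + V₂²/2g = 2.80 m. ΔE = E₁ − E₂ = 1.26 m.

y₂ = 2.61 m; ΔE = 1.26 m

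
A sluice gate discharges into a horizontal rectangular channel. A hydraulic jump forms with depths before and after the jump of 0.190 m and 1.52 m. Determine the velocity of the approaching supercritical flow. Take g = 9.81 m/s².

For a rectangular channel the momentum equation gives q² = ½·g·y₁·y₂·(y₁ + y₂) = ½×9.81×0.190×1.52×1.71 = 2.42.
q = √2.42 = 1.56 m²/s.
V₁ = q/y₁ = 1.56/0.190 = 8.19 m/s.

V₁ = 8.19 m/s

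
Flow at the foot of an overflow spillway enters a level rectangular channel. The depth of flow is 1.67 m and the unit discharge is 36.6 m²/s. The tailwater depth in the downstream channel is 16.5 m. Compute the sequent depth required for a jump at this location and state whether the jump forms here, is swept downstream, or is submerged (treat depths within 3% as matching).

y₂ = 12.0 m; the jump is submerged

V₁ = q/y₁ = 36.6/1.67 = 21.9 m/s. Fr₁ = V₁/√(g·y₁) = 21.9/√(9.81×1.67) = 5.41.
From the momentum equation for a rectangular channel, y₂/y₁ = ½[√(1 + 8Fr₁²) − 1] = ½[√235.5 − 1] = 7.17.
y₂ = 7.17 × 1.67 = 12.0 m.
Tailwater y_tw = 16.5 m: y_tw > y₂, so the jump is submerged.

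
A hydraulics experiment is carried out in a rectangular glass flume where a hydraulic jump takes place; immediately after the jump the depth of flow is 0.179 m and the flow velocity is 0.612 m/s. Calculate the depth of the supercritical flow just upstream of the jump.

y₁ = 0.0577 m

Fr₂ = V₂/√(g·y₂) = 0.612/√(9.81×0.179) = 0.462.
Since the conjugate-depth ratio holds either way, y₁/y₂ = ½[√(1 + 8Fr₂²) − 1] = ½[√2.706 − 1] = 0.323.
y₁ = 0.323 × 0.179 = 0.0577 m.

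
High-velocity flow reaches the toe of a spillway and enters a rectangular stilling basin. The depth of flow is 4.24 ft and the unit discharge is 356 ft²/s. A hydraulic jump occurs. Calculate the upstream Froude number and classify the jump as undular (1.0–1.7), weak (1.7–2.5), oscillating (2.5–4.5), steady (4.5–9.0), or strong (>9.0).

V₁ = q/y₁ = 356/4.24 = 84.0 ft/s. Fr₁ = V₁/√(g·y₁) = 84.0/√(32.2×4.24) = 7.19.
Fr₁ = 7.19 lies in the steady range.

Fr₁ = 7.19; steady jump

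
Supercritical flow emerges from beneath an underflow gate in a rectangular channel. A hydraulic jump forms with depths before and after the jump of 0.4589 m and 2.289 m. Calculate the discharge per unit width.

For a rectangular channel the momentum equation gives q² = ½·g·y₁·y₂·(y₁ + y₂) = ½×9.81×0.4589×2.289×2.748 = 14.16.
q = √14.16 = 3.763 m²/s.

q = 3.763 m²/s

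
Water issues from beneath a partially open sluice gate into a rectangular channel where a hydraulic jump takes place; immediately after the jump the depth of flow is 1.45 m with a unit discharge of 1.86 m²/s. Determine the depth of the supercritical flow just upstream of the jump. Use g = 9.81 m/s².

V₂ = q/y₂ = 1.86/1.45 = 1.28 m/s; Fr₂ = V₂/√(g·y₂) = 0.340.
Applying the sequent-depth relation in reverse, y₁/y₂ = ½[√(1 + 8Fr₂²) − 1] = ½[√1.925 − 1] = 0.194.
y₁ = 0.194 × 1.45 = 0.281 m.

y₁ = 0.281 m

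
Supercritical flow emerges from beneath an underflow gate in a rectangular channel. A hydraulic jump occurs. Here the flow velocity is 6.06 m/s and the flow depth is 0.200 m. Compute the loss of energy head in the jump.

ΔE = 0.885 m

Fr₁ = V₁/√(g·y₁) = 6.06/√(9.81×0.200) = 4.33.
By Bélanger, y₂/y₁ = ½[√(1 + 8Fr₁²) − 1] = ½[√150.7 − 1] = 5.64.
y₂ = 5.64 × 0.200 = 1.13 m.
q = V₁·y₁ = 6.06 × 0.200 = 1.21 m²/s. V₂ = q/y₂ = 1.21/1.13 = 1.07 m/s. E₁ = y₁ + V₁²/2g = 2.07 m; E₂ = y₂ + V₂²/2g = 1.19 m. ΔE = E₁ − E₂ = 0.885 m.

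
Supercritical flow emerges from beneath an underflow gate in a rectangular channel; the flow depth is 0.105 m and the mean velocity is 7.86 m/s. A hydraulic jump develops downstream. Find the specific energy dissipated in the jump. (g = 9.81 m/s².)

ΔE = 2.13 m

Fr₁ = V₁/√(g·y₁) = 7.86/√(9.81×0.105) = 7.74.
By Bélanger, y₂/y₁ = ½[√(1 + 8Fr₁²) − 1] = ½[√480.8 − 1] = 10.5.
y₂ = 10.5 × 0.105 = 1.10 m.
Head loss: ΔE = (y₂ − y₁)³/(4y₁y₂) = (1.10 − 0.105)³/(4×0.105×1.10) = 0.981/0.461 = 2.13 m.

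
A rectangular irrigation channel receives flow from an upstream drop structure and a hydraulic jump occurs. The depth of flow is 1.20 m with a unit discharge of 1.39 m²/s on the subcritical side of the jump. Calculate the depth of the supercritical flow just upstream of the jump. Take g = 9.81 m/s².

y₁ = 0.230 m

V₂ = q/y₂ = 1.39/1.20 = 1.16 m/s; Fr₂ = V₂/√(g·y₂) = 0.338.
Applying the sequent-depth relation in reverse, y₁/y₂ = ½[√(1 + 8Fr₂²) − 1] = ½[√1.912 − 1] = 0.191.
y₁ = 0.191 × 1.20 = 0.230 m.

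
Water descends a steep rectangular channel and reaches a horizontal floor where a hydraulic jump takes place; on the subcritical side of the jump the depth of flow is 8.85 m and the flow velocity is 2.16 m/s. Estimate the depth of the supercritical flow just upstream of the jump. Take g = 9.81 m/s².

Fr₂ = V₂/√(g·y₂) = 2.16/√(9.81×8.85) = 0.232.
Applying the sequent-depth relation in reverse, y₁/y₂ = ½[√(1 + 8Fr₂²) − 1] = ½[√1.430 − 1] = 0.0979.
y₁ = 0.0979 × 8.85 = 0.866 m.

y₁ = 0.866 m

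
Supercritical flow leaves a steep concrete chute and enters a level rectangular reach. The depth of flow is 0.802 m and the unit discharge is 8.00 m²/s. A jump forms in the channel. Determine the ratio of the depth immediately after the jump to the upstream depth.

V₁ = q/y₁ = 8.00/0.802 = 9.98 m/s. Fr₁ = V₁/√(g·y₁) = 9.98/√(9.81×0.802) = 3.56.
Conjugate-depth relation: y₂/y₁ = ½[√(1 + 8Fr₁²) − 1] = ½[√102.2 − 1] = 4.55.

y₂/y₁ = 4.55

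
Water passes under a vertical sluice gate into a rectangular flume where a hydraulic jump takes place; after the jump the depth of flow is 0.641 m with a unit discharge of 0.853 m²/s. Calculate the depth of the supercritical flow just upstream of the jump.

V₂ = q/y₂ = 0.853/0.641 = 1.33 m/s; Fr₂ = V₂/√(g·y₂) = 0.531.
Applying the sequent-depth relation in reverse, y₁/y₂ = ½[√(1 + 8Fr₂²) − 1] = ½[√3.253 − 1] = 0.402.
y₁ = 0.402 × 0.641 = 0.258 m.

y₁ = 0.258 m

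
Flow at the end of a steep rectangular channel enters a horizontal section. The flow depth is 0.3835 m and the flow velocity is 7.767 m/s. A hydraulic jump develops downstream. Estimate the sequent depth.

Fr₁ = V₁/√(g·y₁) = 7.767/√(9.81×0.3835) = 4.004.
Conjugate-depth relation: y₂/y₁ = ½[√(1 + 8Fr₁²) − 1] = ½[√129.28 − 1] = 5.185.
y₂ = 5.185 × 0.3835 = 1.988 m.

y₂ = 1.988 m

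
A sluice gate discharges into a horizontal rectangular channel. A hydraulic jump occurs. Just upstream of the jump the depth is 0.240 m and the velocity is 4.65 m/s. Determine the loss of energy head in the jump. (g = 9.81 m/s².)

Fr₁ = V₁/√(g·y₁) = 4.65/√(9.81×0.240) = 3.03.
Bélanger equation: y₂/y₁ = ½[√(1 + 8Fr₁²) − 1] = ½[√74.47 − 1] = 3.81.
y₂ = 3.81 × 0.240 = 0.916 m.
Head loss: ΔE = (y₂ − y₁)³/(4y₁y₂) = (0.916 − 0.240)³/(4×0.240×0.916) = 0.308/0.879 = 0.351 m.

ΔE = 0.351 m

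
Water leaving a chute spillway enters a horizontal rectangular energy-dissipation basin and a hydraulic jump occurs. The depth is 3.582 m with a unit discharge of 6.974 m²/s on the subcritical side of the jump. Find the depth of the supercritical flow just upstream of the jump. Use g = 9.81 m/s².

V₂ = q/y₂ = 6.974/3.582 = 1.947 m/s; Fr₂ = V₂/√(g·y₂) = 0.3284.
Since the conjugate-depth ratio holds either way, y₁/y₂ = ½[√(1 + 8Fr₂²) − 1] = ½[√1.8630 − 1] = 0.1825.
y₁ = 0.1825 × 3.582 = 0.6536 m.

y₁ = 0.6536 m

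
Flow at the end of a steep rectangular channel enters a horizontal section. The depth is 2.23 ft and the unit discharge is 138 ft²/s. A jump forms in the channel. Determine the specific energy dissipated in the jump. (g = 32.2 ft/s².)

V₁ = q/y₁ = 138/2.23 = 61.9 ft/s. Fr₁ = V₁/√(g·y₁) = 61.9/√(32.2×2.23) = 7.30.
Bélanger equation: y₂/y₁ = ½[√(1 + 8Fr₁²) − 1] = ½[√427.7 − 1] = 9.84.
y₂ = 9.84 × 2.23 = 21.9 ft.
Head loss: ΔE = (y₂ − y₁)³/(4y₁y₂) = (21.9 − 2.23)³/(4×2.23×21.9) = 7661/196 = 39.1 ft.

ΔE = 39.1 ft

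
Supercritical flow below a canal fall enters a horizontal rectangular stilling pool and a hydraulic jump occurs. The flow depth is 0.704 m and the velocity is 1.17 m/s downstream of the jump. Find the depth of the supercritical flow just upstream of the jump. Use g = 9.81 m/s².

y₁ = 0.214 m

Fr₂ = V₂/√(g·y₂) = 1.17/√(9.81×0.704) = 0.445.
From the momentum equation (using Fr₂), y₁/y₂ = ½[√(1 + 8Fr₂²) − 1] = ½[√2.586 − 1] = 0.304.
y₁ = 0.304 × 0.704 = 0.214 m.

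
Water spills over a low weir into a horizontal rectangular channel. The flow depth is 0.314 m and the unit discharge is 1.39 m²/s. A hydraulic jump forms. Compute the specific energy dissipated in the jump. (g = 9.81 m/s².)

ΔE = 0.235 m

V₁ = q/y₁ = 1.39/0.314 = 4.43 m/s. Fr₁ = V₁/√(g·y₁) = 4.43/√(9.81×0.314) = 2.52.
From the momentum equation for a rectangular channel, y₂/y₁ = ½[√(1 + 8Fr₁²) − 1] = ½[√51.89 − 1] = 3.10.
y₂ = 3.10 × 0.314 = 0.974 m.
Head loss: ΔE = (y₂ − y₁)³/(4y₁y₂) = (0.974 − 0.314)³/(4×0.314×0.974) = 0.287/1.22 = 0.235 m.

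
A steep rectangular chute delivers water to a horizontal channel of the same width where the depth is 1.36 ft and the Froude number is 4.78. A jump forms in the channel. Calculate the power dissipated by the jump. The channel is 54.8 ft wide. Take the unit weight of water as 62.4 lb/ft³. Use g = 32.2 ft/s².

Fr₁ = 4.78 (given).
By Bélanger, y₂/y₁ = ½[√(1 + 8Fr₁²) − 1] = ½[√183.8 − 1] = 6.28.
y₂ = 6.28 × 1.36 = 8.54 ft.
Head loss: ΔE = (y₂ − y₁)³/(4y₁y₂) = (8.54 − 1.36)³/(4×1.36×8.54) = 370/46.5 = 7.96 ft.
V₁ = Fr₁·√(g·y₁) = 4.78×√(32.2×1.36) = 31.6 ft/s; q = V₁·y₁ = 43.0 ft²/s. Q = q·b = 43.0 × 54.8 = 2357 cfs. P = γ·Q·ΔE/550 = 62.4 × 2357 × 7.96 / 550 = 2130 hp.

P = 2130 hp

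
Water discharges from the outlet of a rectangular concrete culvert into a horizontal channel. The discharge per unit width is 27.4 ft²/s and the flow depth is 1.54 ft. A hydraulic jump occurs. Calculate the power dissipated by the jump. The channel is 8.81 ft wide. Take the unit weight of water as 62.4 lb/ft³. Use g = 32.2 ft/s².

P = 31.8 hp

V₁ = q/y₁ = 27.4/1.54 = 17.8 ft/s. Fr₁ = V₁/√(g·y₁) = 17.8/√(32.2×1.54) = 2.53.
Bélanger equation: y₂/y₁ = ½[√(1 + 8Fr₁²) − 1] = ½[√52.07 − 1] = 3.11.
y₂ = 3.11 × 1.54 = 4.79 ft.
Head loss: ΔE = (y₂ − y₁)³/(4y₁y₂) = (4.79 − 1.54)³/(4×1.54×4.79) = 34.2/29.5 = 1.16 ft.
Q = q·b = 27.4 × 8.81 = 241 cfs. P = γ·Q·ΔE/550 = 62.4 × 241 × 1.16 / 550 = 31.8 hp.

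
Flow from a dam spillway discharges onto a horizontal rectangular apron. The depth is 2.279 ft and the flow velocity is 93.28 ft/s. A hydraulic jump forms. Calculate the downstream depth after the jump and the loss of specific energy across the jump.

y₂ = 33.97 ft; ΔE = 102.8 ft

Fr₁ = V₁/√(g·y₁) = 93.28/√(32.2×2.279) = 10.89.
By Bélanger, y₂/y₁ = ½[√(1 + 8Fr₁²) − 1] = ½[√949.56 − 1] = 14.91.
y₂ = 14.91 × 2.279 = 33.97 ft.
q = V₁·y₁ = 93.28 × 2.279 = 212.6 ft²/s. V₂ = q/y₂ = 212.6/33.97 = 6.257 ft/s. E₁ = y₁ + V₁²/2g = 137.4 ft; E₂ = y₂ + V₂²/2g = 34.58 ft. ΔE = E₁ − E₂ = 102.8 ft.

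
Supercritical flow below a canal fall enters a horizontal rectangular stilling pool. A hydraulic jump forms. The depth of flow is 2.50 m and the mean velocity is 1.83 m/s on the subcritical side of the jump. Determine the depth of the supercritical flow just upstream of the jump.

Fr₂ = V₂/√(g·y₂) = 1.83/√(9.81×2.50) = 0.370.
Applying the sequent-depth relation in reverse, y₁/y₂ = ½[√(1 + 8Fr₂²) − 1] = ½[√2.092 − 1] = 0.223.
y₁ = 0.223 × 2.50 = 0.558 m.

y₁ = 0.558 m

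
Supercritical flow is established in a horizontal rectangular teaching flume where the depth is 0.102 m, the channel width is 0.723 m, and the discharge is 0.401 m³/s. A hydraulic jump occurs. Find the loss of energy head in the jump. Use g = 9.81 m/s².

q = Q/b = 0.401/0.723 = 0.555 m²/s; V₁ = q/y₁ = 5.44 m/s. Fr₁ = V₁/√(g·y₁) = 5.44.
By Bélanger, y₂/y₁ = ½[√(1 + 8Fr₁²) − 1] = ½[√237.4 − 1] = 7.20.
y₂ = 7.20 × 0.102 = 0.735 m.
V₂ = q/y₂ = 0.555/0.735 = 0.755 m/s. E₁ = y₁ + V₁²/2g = 1.61 m; E₂ = y₂ + V₂²/2g = 0.764 m. ΔE = E₁ − E₂ = 0.845 m.

ΔE = 0.845 m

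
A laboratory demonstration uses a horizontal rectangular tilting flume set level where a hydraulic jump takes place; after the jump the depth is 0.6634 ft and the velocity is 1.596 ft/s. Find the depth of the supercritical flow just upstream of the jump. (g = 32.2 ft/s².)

Fr₂ = V₂/√(g·y₂) = 1.596/√(32.2×0.6634) = 0.3453.
Applying the sequent-depth relation in reverse, y₁/y₂ = ½[√(1 + 8Fr₂²) − 1] = ½[√1.9539 − 1] = 0.1989.
y₁ = 0.1989 × 0.6634 = 0.1320 ft.

y₁ = 0.1320 ft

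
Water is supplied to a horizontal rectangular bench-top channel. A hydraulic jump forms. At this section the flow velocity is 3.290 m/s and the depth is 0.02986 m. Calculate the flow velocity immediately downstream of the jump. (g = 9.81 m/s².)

V₂ = 0.4056 m/s

Fr₁ = V₁/√(g·y₁) = 3.290/√(9.81×0.02986) = 6.079.
By Bélanger, y₂/y₁ = ½[√(1 + 8Fr₁²) − 1] = ½[√296.61 − 1] = 8.111.
y₂ = 8.111 × 0.02986 = 0.2422 m.
q = V₁·y₁ = 3.290 × 0.02986 = 0.09824 m²/s.
V₂ = q/y₂ = 0.09824/0.2422 = 0.4056 m/s.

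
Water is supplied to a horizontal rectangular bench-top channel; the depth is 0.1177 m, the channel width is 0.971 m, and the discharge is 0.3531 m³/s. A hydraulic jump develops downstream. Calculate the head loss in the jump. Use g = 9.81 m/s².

q = Q/b = 0.3531/0.971 = 0.3636 m²/s; V₁ = q/y₁ = 3.090 m/s. Fr₁ = V₁/√(g·y₁) = 2.875.
From the momentum equation for a rectangular channel, y₂/y₁ = ½[√(1 + 8Fr₁²) − 1] = ½[√67.138 − 1] = 3.597.
y₂ = 3.597 × 0.1177 = 0.4234 m.
Head loss: ΔE = (y₂ − y₁)³/(4y₁y₂) = (0.4234 − 0.1177)³/(4×0.1177×0.4234) = 0.02856/0.1993 = 0.1433 m.

ΔE = 0.1433 m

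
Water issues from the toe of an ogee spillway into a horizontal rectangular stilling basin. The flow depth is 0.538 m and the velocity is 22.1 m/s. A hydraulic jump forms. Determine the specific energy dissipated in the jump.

ΔE = 18.2 m

Fr₁ = V₁/√(g·y₁) = 22.1/√(9.81×0.538) = 9.62.
Bélanger equation: y₂/y₁ = ½[√(1 + 8Fr₁²) − 1] = ½[√741.3 − 1] = 13.1.
y₂ = 13.1 × 0.538 = 7.06 m.
q = V₁·y₁ = 22.1 × 0.538 = 11.9 m²/s. V₂ = q/y₂ = 11.9/7.06 = 1.69 m/s. E₁ = y₁ + V₁²/2g = 25.4 m; E₂ = y₂ + V₂²/2g = 7.20 m. ΔE = E₁ − E₂ = 18.2 m.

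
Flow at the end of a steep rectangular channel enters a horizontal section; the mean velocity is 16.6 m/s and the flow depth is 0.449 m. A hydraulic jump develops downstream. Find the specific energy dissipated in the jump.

ΔE = 9.57 m

Fr₁ = V₁/√(g·y₁) = 16.6/√(9.81×0.449) = 7.91.
Conjugate-depth relation: y₂/y₁ = ½[√(1 + 8Fr₁²) − 1] = ½[√501.5 − 1] = 10.7.
y₂ = 10.7 × 0.449 = 4.80 m.
Head loss: ΔE = (y₂ − y₁)³/(4y₁y₂) = (4.80 − 0.449)³/(4×0.449×4.80) = 82.5/8.63 = 9.57 m.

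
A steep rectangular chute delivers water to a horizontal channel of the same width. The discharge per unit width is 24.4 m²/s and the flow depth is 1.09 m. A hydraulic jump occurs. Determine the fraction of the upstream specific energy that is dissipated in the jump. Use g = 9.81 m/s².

V₁ = q/y₁ = 24.4/1.09 = 22.4 m/s. Fr₁ = V₁/√(g·y₁) = 22.4/√(9.81×1.09) = 6.85.
Conjugate-depth relation: y₂/y₁ = ½[√(1 + 8Fr₁²) − 1] = ½[√375.9 − 1] = 9.19.
y₂ = 9.19 × 1.09 = 10.0 m.
E₁ = y₁ + V₁²/2g = 26.6 m. ΔE = (y₂ − y₁)³/(4y₁y₂) = 16.3 m. ΔE/E₁ = 16.3/26.6 = 0.612.

ΔE/E₁ = 0.612 (61.2%)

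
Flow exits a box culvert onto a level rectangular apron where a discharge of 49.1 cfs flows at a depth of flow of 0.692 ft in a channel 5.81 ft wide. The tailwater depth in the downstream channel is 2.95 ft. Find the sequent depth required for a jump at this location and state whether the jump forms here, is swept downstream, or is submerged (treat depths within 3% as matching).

q = Q/b = 49.1/5.81 = 8.45 ft²/s; V₁ = q/y₁ = 12.2 ft/s. Fr₁ = V₁/√(g·y₁) = 2.59.
Bélanger equation: y₂/y₁ = ½[√(1 + 8Fr₁²) − 1] = ½[√54.55 − 1] = 3.19.
y₂ = 3.19 × 0.692 = 2.21 ft.
Tailwater y_tw = 2.95 ft: y_tw > y₂, so the jump is submerged.

y₂ = 2.21 ft; the jump is submerged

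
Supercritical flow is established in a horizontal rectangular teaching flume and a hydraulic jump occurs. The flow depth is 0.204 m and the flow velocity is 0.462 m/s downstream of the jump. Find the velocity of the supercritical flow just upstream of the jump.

Fr₂ = V₂/√(g·y₂) = 0.462/√(9.81×0.204) = 0.327.
Since the conjugate-depth ratio holds either way, y₁/y₂ = ½[√(1 + 8Fr₂²) − 1] = ½[√1.853 − 1] = 0.181.
y₁ = 0.181 × 0.204 = 0.0369 m.
V₁ = q/y₁ = 0.0942/0.0369 = 2.56 m/s.

V₁ = 2.56 m/s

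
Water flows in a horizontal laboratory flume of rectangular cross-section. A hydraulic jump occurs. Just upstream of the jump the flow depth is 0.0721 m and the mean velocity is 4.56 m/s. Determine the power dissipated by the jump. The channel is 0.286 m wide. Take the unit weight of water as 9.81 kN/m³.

Fr₁ = V₁/√(g·y₁) = 4.56/√(9.81×0.0721) = 5.42.
Conjugate-depth relation: y₂/y₁ = ½[√(1 + 8Fr₁²) − 1] = ½[√236.2 − 1] = 7.18.
y₂ = 7.18 × 0.0721 = 0.518 m.
q = V₁·y₁ = 4.56 × 0.0721 = 0.329 m²/s. V₂ = q/y₂ = 0.329/0.518 = 0.635 m/s. E₁ = y₁ + V₁²/2g = 1.13 m; E₂ = y₂ + V₂²/2g = 0.539 m. ΔE = E₁ − E₂ = 0.593 m.
Q = q·b = 0.329 × 0.286 = 0.0940 m³/s. P = γ·Q·ΔE = 9.81 × 0.0940 × 0.593 = 0.547 kW.

P = 0.547 kW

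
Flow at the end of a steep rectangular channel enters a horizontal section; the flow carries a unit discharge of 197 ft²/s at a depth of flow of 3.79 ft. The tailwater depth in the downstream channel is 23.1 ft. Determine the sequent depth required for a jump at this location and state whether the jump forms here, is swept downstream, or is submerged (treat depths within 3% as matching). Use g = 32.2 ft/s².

y₂ = 23.4 ft; the jump forms here

V₁ = q/y₁ = 197/3.79 = 52.0 ft/s. Fr₁ = V₁/√(g·y₁) = 52.0/√(32.2×3.79) = 4.71.
Bélanger equation: y₂/y₁ = ½[√(1 + 8Fr₁²) − 1] = ½[√178.1 − 1] = 6.17.
y₂ = 6.17 × 3.79 = 23.4 ft.
Tailwater y_tw = 23.1 ft: y_tw ≈ y₂, so the jump forms here.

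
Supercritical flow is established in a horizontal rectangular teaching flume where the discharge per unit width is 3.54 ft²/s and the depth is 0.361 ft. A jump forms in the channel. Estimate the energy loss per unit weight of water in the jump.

ΔE = 0.440 ft

V₁ = q/y₁ = 3.54/0.361 = 9.81 ft/s. Fr₁ = V₁/√(g·y₁) = 9.81/√(32.2×0.361) = 2.88.
Sequent-depth ratio: y₂/y₁ = ½[√(1 + 8Fr₁²) − 1] = ½[√67.18 − 1] = 3.60.
y₂ = 3.60 × 0.361 = 1.30 ft.
Head loss: ΔE = (y₂ − y₁)³/(4y₁y₂) = (1.30 − 0.361)³/(4×0.361×1.30) = 0.825/1.88 = 0.440 ft.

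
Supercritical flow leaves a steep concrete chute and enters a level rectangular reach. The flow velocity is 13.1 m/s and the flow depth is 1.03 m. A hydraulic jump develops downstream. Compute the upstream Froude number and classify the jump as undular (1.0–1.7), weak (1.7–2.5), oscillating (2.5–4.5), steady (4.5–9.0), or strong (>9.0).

Fr₁ = V₁/√(g·y₁) = 13.1/√(9.81×1.03) = 4.12.
Fr₁ = 4.12 lies in the oscillating range.

Fr₁ = 4.12; oscillating jump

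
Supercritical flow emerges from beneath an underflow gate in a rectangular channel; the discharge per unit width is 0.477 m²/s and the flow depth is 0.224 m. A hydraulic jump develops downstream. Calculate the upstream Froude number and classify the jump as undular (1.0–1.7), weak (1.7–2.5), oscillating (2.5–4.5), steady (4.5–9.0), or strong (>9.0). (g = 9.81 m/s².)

Fr₁ = 1.44; undular jump

V₁ = q/y₁ = 0.477/0.224 = 2.13 m/s. Fr₁ = V₁/√(g·y₁) = 2.13/√(9.81×0.224) = 1.44.
Fr₁ = 1.44 lies in the undular range.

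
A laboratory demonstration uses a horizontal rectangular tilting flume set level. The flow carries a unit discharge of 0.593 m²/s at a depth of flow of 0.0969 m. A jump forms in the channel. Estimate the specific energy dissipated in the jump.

V₁ = q/y₁ = 0.593/0.0969 = 6.12 m/s. Fr₁ = V₁/√(g·y₁) = 6.12/√(9.81×0.0969) = 6.28.
Bélanger equation: y₂/y₁ = ½[√(1 + 8Fr₁²) − 1] = ½[√316.2 − 1] = 8.39.
y₂ = 8.39 × 0.0969 = 0.813 m.
Head loss: ΔE = (y₂ − y₁)³/(4y₁y₂) = (0.813 − 0.0969)³/(4×0.0969×0.813) = 0.367/0.315 = 1.17 m.

ΔE = 1.17 m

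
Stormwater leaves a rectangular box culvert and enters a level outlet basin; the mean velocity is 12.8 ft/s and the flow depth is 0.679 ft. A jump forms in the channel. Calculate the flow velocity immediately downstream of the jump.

Fr₁ = V₁/√(g·y₁) = 12.8/√(32.2×0.679) = 2.74.
Sequent-depth ratio: y₂/y₁ = ½[√(1 + 8Fr₁²) − 1] = ½[√60.95 − 1] = 3.40.
y₂ = 3.40 × 0.679 = 2.31 ft.
q = V₁·y₁ = 12.8 × 0.679 = 8.69 ft²/s.
V₂ = q/y₂ = 8.69/2.31 = 3.76 ft/s.

V₂ = 3.76 ft/s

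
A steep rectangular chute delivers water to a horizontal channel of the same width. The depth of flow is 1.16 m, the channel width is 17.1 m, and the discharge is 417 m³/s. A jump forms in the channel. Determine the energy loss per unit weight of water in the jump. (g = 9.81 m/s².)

q = Q/b = 417/17.1 = 24.4 m²/s; V₁ = q/y₁ = 21.0 m/s. Fr₁ = V₁/√(g·y₁) = 6.23.
Bélanger equation: y₂/y₁ = ½[√(1 + 8Fr₁²) − 1] = ½[√311.7 − 1] = 8.33.
y₂ = 8.33 × 1.16 = 9.66 m.
V₂ = q/y₂ = 24.4/9.66 = 2.52 m/s. E₁ = y₁ + V₁²/2g = 23.7 m; E₂ = y₂ + V₂²/2g = 9.98 m. ΔE = E₁ − E₂ = 13.7 m.

ΔE = 13.7 m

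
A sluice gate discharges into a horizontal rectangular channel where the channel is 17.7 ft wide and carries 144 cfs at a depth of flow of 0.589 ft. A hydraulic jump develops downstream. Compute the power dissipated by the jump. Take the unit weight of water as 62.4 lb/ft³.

P = 16.4 hp

q = Q/b = 144/17.7 = 8.14 ft²/s; V₁ = q/y₁ = 13.8 ft/s. Fr₁ = V₁/√(g·y₁) = 3.17.
Sequent-depth ratio: y₂/y₁ = ½[√(1 + 8Fr₁²) − 1] = ½[√81.48 − 1] = 4.01.
y₂ = 4.01 × 0.589 = 2.36 ft.
V₂ = q/y₂ = 8.14/2.36 = 3.44 ft/s. E₁ = y₁ + V₁²/2g = 3.55 ft; E₂ = y₂ + V₂²/2g = 2.55 ft. ΔE = E₁ − E₂ = 1.00 ft.
P = γ·Q·ΔE/550 = 62.4 × 144 × 1.00 / 550 = 16.4 hp.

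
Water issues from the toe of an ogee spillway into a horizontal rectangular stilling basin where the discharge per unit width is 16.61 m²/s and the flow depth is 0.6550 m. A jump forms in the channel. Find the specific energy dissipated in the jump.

V₁ = q/y₁ = 16.61/0.6550 = 25.36 m/s. Fr₁ = V₁/√(g·y₁) = 25.36/√(9.81×0.6550) = 10.00.
From the momentum equation for a rectangular channel, y₂/y₁ = ½[√(1 + 8Fr₁²) − 1] = ½[√801.64 − 1] = 13.66.
y₂ = 13.66 × 0.6550 = 8.945 m.
V₂ = q/y₂ = 16.61/8.945 = 1.857 m/s. E₁ = y₁ + V₁²/2g = 33.43 m; E₂ = y₂ + V₂²/2g = 9.121 m. ΔE = E₁ − E₂ = 24.31 m.

ΔE = 24.31 m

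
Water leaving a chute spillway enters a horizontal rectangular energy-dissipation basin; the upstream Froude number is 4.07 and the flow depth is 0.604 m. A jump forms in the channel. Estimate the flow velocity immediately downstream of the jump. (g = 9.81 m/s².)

Fr₁ = 4.07 (given).
From the momentum equation for a rectangular channel, y₂/y₁ = ½[√(1 + 8Fr₁²) − 1] = ½[√133.5 − 1] = 5.28.
y₂ = 5.28 × 0.604 = 3.19 m.
V₁ = Fr₁·√(g·y₁) = 4.07×√(9.81×0.604) = 9.91 m/s; q = V₁·y₁ = 5.98 m²/s.
V₂ = q/y₂ = 5.98/3.19 = 1.88 m/s.

V₂ = 1.88 m/s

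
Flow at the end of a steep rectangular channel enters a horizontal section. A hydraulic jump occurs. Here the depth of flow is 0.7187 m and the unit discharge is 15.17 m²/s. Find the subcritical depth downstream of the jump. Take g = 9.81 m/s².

V₁ = q/y₁ = 15.17/0.7187 = 21.11 m/s. Fr₁ = V₁/√(g·y₁) = 21.11/√(9.81×0.7187) = 7.949.
Conjugate-depth relation: y₂/y₁ = ½[√(1 + 8Fr₁²) − 1] = ½[√506.53 − 1] = 10.75.
y₂ = 10.75 × 0.7187 = 7.728 m.

y₂ = 7.728 m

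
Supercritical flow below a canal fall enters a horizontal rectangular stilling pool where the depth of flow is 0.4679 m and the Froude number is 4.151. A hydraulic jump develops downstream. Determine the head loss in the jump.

ΔE = 1.838 m

Fr₁ = 4.151 (given).
Bélanger equation: y₂/y₁ = ½[√(1 + 8Fr₁²) − 1] = ½[√138.85 − 1] = 5.392.
y₂ = 5.392 × 0.4679 = 2.523 m.
V₁ = Fr₁·√(g·y₁) = 4.151×√(9.81×0.4679) = 8.893 m/s; q = V₁·y₁ = 4.161 m²/s. V₂ = q/y₂ = 4.161/2.523 = 1.649 m/s. E₁ = y₁ + V₁²/2g = 4.499 m; E₂ = y₂ + V₂²/2g = 2.661 m. ΔE = E₁ − E₂ = 1.838 m.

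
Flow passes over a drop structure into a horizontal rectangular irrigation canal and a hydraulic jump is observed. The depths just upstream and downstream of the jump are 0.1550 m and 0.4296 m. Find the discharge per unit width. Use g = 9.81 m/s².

For a rectangular channel the momentum equation gives q² = ½·g·y₁·y₂·(y₁ + y₂) = ½×9.81×0.1550×0.4296×0.5846 = 0.1909.
q = √0.1909 = 0.4370 m²/s.

q = 0.4370 m²/s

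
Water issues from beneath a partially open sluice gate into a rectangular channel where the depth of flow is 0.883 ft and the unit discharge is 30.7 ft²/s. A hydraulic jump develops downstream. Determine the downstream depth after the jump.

V₁ = q/y₁ = 30.7/0.883 = 34.8 ft/s. Fr₁ = V₁/√(g·y₁) = 34.8/√(32.2×0.883) = 6.52.
Sequent-depth ratio: y₂/y₁ = ½[√(1 + 8Fr₁²) − 1] = ½[√341.1 − 1] = 8.73.
y₂ = 8.73 × 0.883 = 7.71 ft.

y₂ = 7.71 ft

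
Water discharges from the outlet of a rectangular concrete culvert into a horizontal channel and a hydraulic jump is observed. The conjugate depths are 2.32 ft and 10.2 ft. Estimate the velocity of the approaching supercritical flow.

V₁ = 29.8 ft/s

For a rectangular channel the momentum equation gives q² = ½·g·y₁·y₂·(y₁ + y₂) = ½×32.2×2.32×10.2×12.5 = 4770.
q = √4770 = 69.1 ft²/s.
V₁ = q/y₁ = 69.1/2.32 = 29.8 ft/s.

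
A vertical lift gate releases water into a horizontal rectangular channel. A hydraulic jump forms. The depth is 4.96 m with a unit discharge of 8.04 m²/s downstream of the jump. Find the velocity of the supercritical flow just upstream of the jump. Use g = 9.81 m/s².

V₂ = q/y₂ = 8.04/4.96 = 1.62 m/s; Fr₂ = V₂/√(g·y₂) = 0.232.
Since the conjugate-depth ratio holds either way, y₁/y₂ = ½[√(1 + 8Fr₂²) − 1] = ½[√1.432 − 1] = 0.0983.
y₁ = 0.0983 × 4.96 = 0.488 m.
V₁ = q/y₁ = 8.04/0.488 = 16.5 m/s.

V₁ = 16.5 m/s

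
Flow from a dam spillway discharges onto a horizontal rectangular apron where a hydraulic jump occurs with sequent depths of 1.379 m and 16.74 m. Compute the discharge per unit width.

q = 45.29 m²/s

For a rectangular channel the momentum equation gives q² = ½·g·y₁·y₂·(y₁ + y₂) = ½×9.81×1.379×16.74×18.12 = 2052.
q = √2052 = 45.29 m²/s.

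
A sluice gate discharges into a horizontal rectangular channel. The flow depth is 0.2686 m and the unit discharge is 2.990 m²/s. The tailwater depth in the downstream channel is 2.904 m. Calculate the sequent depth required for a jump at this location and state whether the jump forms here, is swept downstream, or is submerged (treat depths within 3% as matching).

y₂ = 2.474 m; the jump is submerged

V₁ = q/y₁ = 2.990/0.2686 = 11.13 m/s. Fr₁ = V₁/√(g·y₁) = 11.13/√(9.81×0.2686) = 6.858.
By Bélanger, y₂/y₁ = ½[√(1 + 8Fr₁²) − 1] = ½[√377.22 − 1] = 9.211.
y₂ = 9.211 × 0.2686 = 2.474 m.
Tailwater y_tw = 2.904 m: y_tw > y₂, so the jump is submerged.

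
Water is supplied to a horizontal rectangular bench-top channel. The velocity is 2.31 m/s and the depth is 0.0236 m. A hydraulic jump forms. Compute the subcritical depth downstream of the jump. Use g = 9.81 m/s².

Fr₁ = V₁/√(g·y₁) = 2.31/√(9.81×0.0236) = 4.80.
Conjugate-depth relation: y₂/y₁ = ½[√(1 + 8Fr₁²) − 1] = ½[√185.4 − 1] = 6.31.
y₂ = 6.31 × 0.0236 = 0.149 m.

y₂ = 0.149 m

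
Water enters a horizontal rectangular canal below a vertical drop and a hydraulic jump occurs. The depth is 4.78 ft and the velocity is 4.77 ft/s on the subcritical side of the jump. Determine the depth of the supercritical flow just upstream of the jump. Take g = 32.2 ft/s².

y₁ = 1.14 ft

Fr₂ = V₂/√(g·y₂) = 4.77/√(32.2×4.78) = 0.384.
From the momentum equation (using Fr₂), y₁/y₂ = ½[√(1 + 8Fr₂²) − 1] = ½[√2.183 − 1] = 0.239.
y₁ = 0.239 × 4.78 = 1.14 ft.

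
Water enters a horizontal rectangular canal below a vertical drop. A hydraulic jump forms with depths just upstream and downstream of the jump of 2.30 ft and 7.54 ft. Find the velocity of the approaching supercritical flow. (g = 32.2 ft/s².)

For a rectangular channel the momentum equation gives q² = ½·g·y₁·y₂·(y₁ + y₂) = ½×32.2×2.30×7.54×9.84 = 2747.
q = √2747 = 52.4 ft²/s.
V₁ = q/y₁ = 52.4/2.30 = 22.8 ft/s.

V₁ = 22.8 ft/s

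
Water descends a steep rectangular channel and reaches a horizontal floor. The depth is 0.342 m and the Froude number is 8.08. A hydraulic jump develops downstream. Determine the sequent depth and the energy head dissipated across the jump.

Fr₁ = 8.08 (given).
By Bélanger, y₂/y₁ = ½[√(1 + 8Fr₁²) − 1] = ½[√523.3 − 1] = 10.9.
y₂ = 10.9 × 0.342 = 3.74 m.
V₁ = Fr₁·√(g·y₁) = 8.08×√(9.81×0.342) = 14.8 m/s; q = V₁·y₁ = 5.06 m²/s. V₂ = q/y₂ = 5.06/3.74 = 1.35 m/s. E₁ = y₁ + V₁²/2g = 11.5 m; E₂ = y₂ + V₂²/2g = 3.83 m. ΔE = E₁ − E₂ = 7.67 m.

y₂ = 3.74 m; ΔE = 7.67 m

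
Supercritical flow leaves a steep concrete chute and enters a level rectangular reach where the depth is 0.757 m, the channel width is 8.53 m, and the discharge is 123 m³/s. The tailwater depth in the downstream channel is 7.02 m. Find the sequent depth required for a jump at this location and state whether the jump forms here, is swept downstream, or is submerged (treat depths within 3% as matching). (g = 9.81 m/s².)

q = Q/b = 123/8.53 = 14.4 m²/s; V₁ = q/y₁ = 19.0 m/s. Fr₁ = V₁/√(g·y₁) = 6.99.
From the momentum equation for a rectangular channel, y₂/y₁ = ½[√(1 + 8Fr₁²) − 1] = ½[√391.9 − 1] = 9.40.
y₂ = 9.40 × 0.757 = 7.11 m.
Tailwater y_tw = 7.02 m: y_tw ≈ y₂, so the jump forms here.

y₂ = 7.11 m; the jump forms here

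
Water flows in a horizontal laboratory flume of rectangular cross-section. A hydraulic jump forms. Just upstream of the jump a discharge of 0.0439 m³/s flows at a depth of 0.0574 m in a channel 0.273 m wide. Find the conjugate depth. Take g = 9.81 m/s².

y₂ = 0.276 m

q = Q/b = 0.0439/0.273 = 0.161 m²/s; V₁ = q/y₁ = 2.80 m/s. Fr₁ = V₁/√(g·y₁) = 3.73.
Bélanger equation: y₂/y₁ = ½[√(1 + 8Fr₁²) − 1] = ½[√112.5 − 1] = 4.80.
y₂ = 4.80 × 0.0574 = 0.276 m.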